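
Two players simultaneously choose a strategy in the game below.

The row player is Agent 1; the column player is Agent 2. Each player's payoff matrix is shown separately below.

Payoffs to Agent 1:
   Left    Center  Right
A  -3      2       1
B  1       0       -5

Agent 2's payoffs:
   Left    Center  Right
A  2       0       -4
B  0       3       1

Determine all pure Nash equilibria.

This game has no pure Nash equilibrium.

Agent 1 against Left: payoffs -3, 1 → best response B.
Agent 1 against Center: payoffs 2, 0 → best response A.
Agent 1 against Right: payoffs 1, -5 → best response A.
Agent 2 against A: payoffs 2, 0, -4 → best response Left.
Agent 2 against B: payoffs 0, 3, 1 → best response Center.
No profile is a mutual best response for all players.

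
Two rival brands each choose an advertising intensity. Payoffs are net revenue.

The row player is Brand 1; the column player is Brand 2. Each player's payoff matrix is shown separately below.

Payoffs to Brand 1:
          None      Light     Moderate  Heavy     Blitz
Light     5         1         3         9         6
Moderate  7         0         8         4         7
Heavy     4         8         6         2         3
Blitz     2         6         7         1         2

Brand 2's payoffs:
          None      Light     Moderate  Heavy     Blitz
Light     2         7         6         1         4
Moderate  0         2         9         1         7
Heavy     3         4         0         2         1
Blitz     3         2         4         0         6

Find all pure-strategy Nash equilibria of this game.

Check each profile: it is a Nash equilibrium iff no player can strictly gain by switching unilaterally.
(Light, None): Brand 1 can switch to Moderate (5 → 7). Not NE.
(Light, Light): Brand 1 can switch to Heavy (1 → 8). Not NE.
(Light, Moderate): Brand 1 can switch to Moderate (3 → 8). Not NE.
(Light, Heavy): Brand 2 can switch to None (1 → 2). Not NE.
(Light, Blitz): Brand 1 can switch to Moderate (6 → 7). Not NE.
(Moderate, None): Brand 2 can switch to Light (0 → 2). Not NE.
(Moderate, Light): Brand 1 can switch to Light (0 → 1). Not NE.
(Moderate, Moderate): Brand 1 gets 8, best alternative 7; Brand 2 gets 9, best alternative 7. No profitable deviation — NE.
(Moderate, Heavy): Brand 1 can switch to Light (4 → 9). Not NE.
(Heavy, Light): Brand 1 gets 8, best alternative 6; Brand 2 gets 4, best alternative 3. No profitable deviation — NE.
(The remaining 10 profiles each have a profitable deviation by the same check.)

The pure Nash equilibria are (Moderate, Moderate); (Heavy, Light).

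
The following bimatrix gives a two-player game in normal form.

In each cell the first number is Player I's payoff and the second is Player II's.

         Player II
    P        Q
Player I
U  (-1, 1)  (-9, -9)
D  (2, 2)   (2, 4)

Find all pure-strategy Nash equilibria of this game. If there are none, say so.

(D, Q)

Player I against P: payoffs -1, 2 → best response D.
Player I against Q: payoffs -9, 2 → best response D.
Player II against U: payoffs 1, -9 → best response P.
Player II against D: payoffs 2, 4 → best response Q.
Mutual best responses: (D, Q).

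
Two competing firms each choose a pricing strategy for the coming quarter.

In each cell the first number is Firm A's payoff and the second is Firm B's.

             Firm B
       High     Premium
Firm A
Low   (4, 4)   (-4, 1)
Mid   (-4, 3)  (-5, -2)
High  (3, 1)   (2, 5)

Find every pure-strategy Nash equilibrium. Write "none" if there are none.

(Low, High): Firm A gets 4, best alternative 3; Firm B gets 4, best alternative 1. No profitable deviation — NE.
(Low, Premium): Firm A can switch to High (-4 → 2). Not NE.
(Mid, High): Firm A can switch to Low (-4 → 4). Not NE.
(Mid, Premium): Firm A can switch to Low (-5 → -4). Not NE.
(High, High): Firm A can switch to Low (3 → 4). Not NE.
(High, Premium): Firm A gets 2, best alternative -4; Firm B gets 5, best alternative 1. No profitable deviation — NE.

(Low, High); (High, Premium)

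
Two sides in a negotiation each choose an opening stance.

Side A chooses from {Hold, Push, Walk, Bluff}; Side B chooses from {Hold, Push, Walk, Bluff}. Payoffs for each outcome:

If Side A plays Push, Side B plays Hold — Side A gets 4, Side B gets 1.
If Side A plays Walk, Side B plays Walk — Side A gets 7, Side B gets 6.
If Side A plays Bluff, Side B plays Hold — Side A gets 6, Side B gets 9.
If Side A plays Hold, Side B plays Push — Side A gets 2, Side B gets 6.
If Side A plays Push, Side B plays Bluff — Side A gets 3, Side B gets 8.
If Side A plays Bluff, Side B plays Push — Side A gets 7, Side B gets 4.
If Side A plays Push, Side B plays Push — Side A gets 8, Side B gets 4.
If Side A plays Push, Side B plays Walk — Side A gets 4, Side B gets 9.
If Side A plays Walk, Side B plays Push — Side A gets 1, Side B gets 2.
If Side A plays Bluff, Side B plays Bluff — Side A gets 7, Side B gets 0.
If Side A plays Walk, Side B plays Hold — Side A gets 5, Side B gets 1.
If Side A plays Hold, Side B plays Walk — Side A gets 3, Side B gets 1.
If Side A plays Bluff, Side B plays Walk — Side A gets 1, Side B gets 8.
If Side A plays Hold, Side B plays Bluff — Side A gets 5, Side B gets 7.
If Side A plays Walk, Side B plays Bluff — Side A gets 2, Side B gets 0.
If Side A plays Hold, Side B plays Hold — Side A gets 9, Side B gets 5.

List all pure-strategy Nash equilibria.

The unique pure-strategy Nash equilibrium is (Walk, Walk).

(Hold, Hold): Side B can switch to Push (5 → 6). Not NE.
(Hold, Push): Side A can switch to Push (2 → 8). Not NE.
(Hold, Walk): Side A can switch to Push (3 → 4). Not NE.
(Hold, Bluff): Side A can switch to Bluff (5 → 7). Not NE.
(Push, Hold): Side A can switch to Hold (4 → 9). Not NE.
(Push, Push): Side B can switch to Walk (4 → 9). Not NE.
(Push, Walk): Side A can switch to Walk (4 → 7). Not NE.
(Push, Bluff): Side A can switch to Hold (3 → 5). Not NE.
(Walk, Walk): Side A gets 7, best alternative 4; Side B gets 6, best alternative 2. No profitable deviation — NE.
(The remaining 7 profiles each have a profitable deviation by the same check.)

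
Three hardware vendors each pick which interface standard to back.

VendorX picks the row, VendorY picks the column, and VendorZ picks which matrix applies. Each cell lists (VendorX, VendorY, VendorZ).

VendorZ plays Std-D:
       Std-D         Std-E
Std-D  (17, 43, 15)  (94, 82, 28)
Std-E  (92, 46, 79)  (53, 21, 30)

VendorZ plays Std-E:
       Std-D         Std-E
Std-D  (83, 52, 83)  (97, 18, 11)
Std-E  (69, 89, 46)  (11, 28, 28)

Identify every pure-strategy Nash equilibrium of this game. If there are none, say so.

The pure Nash equilibria are (Std-D, Std-D, Std-E), (Std-D, Std-E, Std-D), (Std-E, Std-D, Std-D).

(Std-D, Std-D, Std-D): VendorX can switch to Std-E (17 → 92). Not NE.
(Std-D, Std-D, Std-E): VendorX gets 83, best alternative 69; VendorY gets 52, best alternative 18; VendorZ gets 83, best alternative 15. No profitable deviation — NE.
(Std-D, Std-E, Std-D): VendorX gets 94, best alternative 53; VendorY gets 82, best alternative 43; VendorZ gets 28, best alternative 11. No profitable deviation — NE.
(Std-D, Std-E, Std-E): VendorY can switch to Std-D (18 → 52). Not NE.
(Std-E, Std-D, Std-D): VendorX gets 92, best alternative 17; VendorY gets 46, best alternative 21; VendorZ gets 79, best alternative 46. No profitable deviation — NE.
(Std-E, Std-D, Std-E): VendorX can switch to Std-D (69 → 83). Not NE.
(Std-E, Std-E, Std-D): VendorX can switch to Std-D (53 → 94). Not NE.
(Std-E, Std-E, Std-E): VendorX can switch to Std-D (11 → 97). Not NE.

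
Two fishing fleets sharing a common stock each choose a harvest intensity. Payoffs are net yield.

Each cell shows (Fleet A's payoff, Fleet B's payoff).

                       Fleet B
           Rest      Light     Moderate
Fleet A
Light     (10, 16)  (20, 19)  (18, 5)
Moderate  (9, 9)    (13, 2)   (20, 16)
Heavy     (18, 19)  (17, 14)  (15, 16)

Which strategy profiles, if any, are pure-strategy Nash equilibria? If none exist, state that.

(Light, Light), (Moderate, Moderate), (Heavy, Rest)

Fleet A against Rest: payoffs 10, 9, 18 → best response Heavy.
Fleet A against Light: payoffs 20, 13, 17 → best response Light.
Fleet A against Moderate: payoffs 18, 20, 15 → best response Moderate.
Fleet B against Light: payoffs 16, 19, 5 → best response Light.
Fleet B against Moderate: payoffs 9, 2, 16 → best response Moderate.
Fleet B against Heavy: payoffs 19, 14, 16 → best response Rest.
Mutual best responses: (Light, Light); (Moderate, Moderate); (Heavy, Rest).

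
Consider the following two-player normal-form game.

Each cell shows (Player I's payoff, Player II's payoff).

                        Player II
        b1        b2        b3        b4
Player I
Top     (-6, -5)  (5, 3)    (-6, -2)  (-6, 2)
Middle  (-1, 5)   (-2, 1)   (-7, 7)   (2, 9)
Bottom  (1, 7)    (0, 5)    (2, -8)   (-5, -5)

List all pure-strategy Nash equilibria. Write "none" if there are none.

For each strategy profile, look for a profitable unilateral deviation.
(Top, b1): Player I can switch to Middle (-6 → -1). Not NE.
(Top, b2): Player I gets 5, best alternative 0; Player II gets 3, best alternative 2. No profitable deviation — NE.
(Top, b3): Player I can switch to Bottom (-6 → 2). Not NE.
(Top, b4): Player I can switch to Middle (-6 → 2). Not NE.
(Middle, b1): Player I can switch to Bottom (-1 → 1). Not NE.
(Middle, b2): Player I can switch to Top (-2 → 5). Not NE.
(Middle, b3): Player I can switch to Top (-7 → -6). Not NE.
(Middle, b4): Player I gets 2, best alternative -5; Player II gets 9, best alternative 7. No profitable deviation — NE.
(Bottom, b1): Player I gets 1, best alternative -1; Player II gets 7, best alternative 5. No profitable deviation — NE.
(Bottom, b2): Player I can switch to Top (0 → 5). Not NE.
(Bottom, b3): Player II can switch to b1 (-8 → 7). Not NE.
(The remaining 1 profile has a profitable deviation by the same check.)

The pure Nash equilibria are (Top, b2) and (Middle, b4) and (Bottom, b1).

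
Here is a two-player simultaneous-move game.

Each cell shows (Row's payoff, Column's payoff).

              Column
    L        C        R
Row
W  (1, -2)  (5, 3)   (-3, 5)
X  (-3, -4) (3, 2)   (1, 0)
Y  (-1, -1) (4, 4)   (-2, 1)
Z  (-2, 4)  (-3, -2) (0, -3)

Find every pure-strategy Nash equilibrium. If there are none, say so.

(W, L): Column can switch to C (-2 → 3). Not NE.
(W, C): Column can switch to R (3 → 5). Not NE.
(W, R): Row can switch to X (-3 → 1). Not NE.
(X, L): Row can switch to W (-3 → 1). Not NE.
(X, C): Row can switch to W (3 → 5). Not NE.
(X, R): Column can switch to C (0 → 2). Not NE.
(Y, L): Row can switch to W (-1 → 1). Not NE.
(Y, C): Row can switch to W (4 → 5). Not NE.
(Y, R): Row can switch to X (-2 → 1). Not NE.
(Z, L): Row can switch to W (-2 → 1). Not NE.
(Z, C): Row can switch to W (-3 → 5). Not NE.
(Z, R): Row can switch to X (0 → 1). Not NE.

none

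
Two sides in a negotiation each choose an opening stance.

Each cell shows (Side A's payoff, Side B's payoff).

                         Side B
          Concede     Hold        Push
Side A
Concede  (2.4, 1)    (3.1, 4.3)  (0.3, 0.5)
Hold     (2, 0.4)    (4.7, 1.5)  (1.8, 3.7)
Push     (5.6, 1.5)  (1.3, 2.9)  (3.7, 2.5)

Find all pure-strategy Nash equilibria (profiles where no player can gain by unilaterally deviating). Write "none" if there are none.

For each strategy profile, look for a profitable unilateral deviation.
(Concede, Concede): Side A can switch to Push (2.4 → 5.6). Not NE.
(Concede, Hold): Side A can switch to Hold (3.1 → 4.7). Not NE.
(Concede, Push): Side A can switch to Hold (0.3 → 1.8). Not NE.
(Hold, Concede): Side A can switch to Concede (2 → 2.4). Not NE.
(Hold, Hold): Side B can switch to Push (1.5 → 3.7). Not NE.
(Hold, Push): Side A can switch to Push (1.8 → 3.7). Not NE.
(Push, Concede): Side B can switch to Hold (1.5 → 2.9). Not NE.
(Push, Hold): Side A can switch to Concede (1.3 → 3.1). Not NE.
(The remaining 1 profile has a profitable deviation by the same check.)

No pure-strategy Nash equilibrium.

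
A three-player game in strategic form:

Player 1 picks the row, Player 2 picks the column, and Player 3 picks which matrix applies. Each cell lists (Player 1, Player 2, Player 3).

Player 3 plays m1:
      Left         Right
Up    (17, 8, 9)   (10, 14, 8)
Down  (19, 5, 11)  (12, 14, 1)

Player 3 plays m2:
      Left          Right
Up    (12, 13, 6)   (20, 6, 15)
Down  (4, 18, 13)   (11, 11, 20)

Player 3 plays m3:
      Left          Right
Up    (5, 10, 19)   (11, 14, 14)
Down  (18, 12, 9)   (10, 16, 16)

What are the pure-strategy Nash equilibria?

(Up, Left, m1): Player 1 can switch to Down (17 → 19). Not NE.
(Up, Left, m2): Player 3 can switch to m1 (6 → 9). Not NE.
(Up, Left, m3): Player 1 can switch to Down (5 → 18). Not NE.
(Up, Right, m1): Player 1 can switch to Down (10 → 12). Not NE.
(Up, Right, m2): Player 2 can switch to Left (6 → 13). Not NE.
(Up, Right, m3): Player 3 can switch to m2 (14 → 15). Not NE.
(Down, Left, m1): Player 2 can switch to Right (5 → 14). Not NE.
(Down, Left, m2): Player 1 can switch to Up (4 → 12). Not NE.
(Down, Left, m3): Player 2 can switch to Right (12 → 16). Not NE.
(Down, Right, m1): Player 3 can switch to m2 (1 → 20). Not NE.
(The remaining 2 profiles each have a profitable deviation by the same check.)

No pure-strategy Nash equilibrium.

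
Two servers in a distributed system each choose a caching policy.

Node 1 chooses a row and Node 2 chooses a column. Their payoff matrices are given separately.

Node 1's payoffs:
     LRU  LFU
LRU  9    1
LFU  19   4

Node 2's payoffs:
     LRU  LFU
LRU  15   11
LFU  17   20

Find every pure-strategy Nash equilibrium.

(LFU, LFU)

Node 1 against LRU: payoffs 9, 19 → best response LFU.
Node 1 against LFU: payoffs 1, 4 → best response LFU.
Node 2 against LRU: payoffs 15, 11 → best response LRU.
Node 2 against LFU: payoffs 17, 20 → best response LFU.
Mutual best responses: (LFU, LFU).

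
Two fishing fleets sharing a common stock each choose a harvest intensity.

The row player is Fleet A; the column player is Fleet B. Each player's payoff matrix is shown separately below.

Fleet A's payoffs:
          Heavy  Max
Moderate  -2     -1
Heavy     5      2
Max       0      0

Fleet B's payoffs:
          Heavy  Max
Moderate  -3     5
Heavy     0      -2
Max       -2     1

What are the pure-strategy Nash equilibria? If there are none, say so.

Pure NE: (Heavy, Heavy)

(Moderate, Heavy): Fleet A can switch to Heavy (-2 → 5). Not NE.
(Moderate, Max): Fleet A can switch to Heavy (-1 → 2). Not NE.
(Heavy, Heavy): Fleet A gets 5, best alternative 0; Fleet B gets 0, best alternative -2. No profitable deviation — NE.
(Heavy, Max): Fleet B can switch to Heavy (-2 → 0). Not NE.
(Max, Heavy): Fleet A can switch to Heavy (0 → 5). Not NE.
(Max, Max): Fleet A can switch to Heavy (0 → 2). Not NE.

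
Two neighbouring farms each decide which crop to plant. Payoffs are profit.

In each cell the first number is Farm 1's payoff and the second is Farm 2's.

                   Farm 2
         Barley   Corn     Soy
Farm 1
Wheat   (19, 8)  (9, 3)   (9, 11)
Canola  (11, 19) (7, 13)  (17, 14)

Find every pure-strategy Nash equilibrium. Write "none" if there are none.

Farm 1 against Barley: payoffs 19, 11 → best response Wheat.
Farm 1 against Corn: payoffs 9, 7 → best response Wheat.
Farm 1 against Soy: payoffs 9, 17 → best response Canola.
Farm 2 against Wheat: payoffs 8, 3, 11 → best response Soy.
Farm 2 against Canola: payoffs 19, 13, 14 → best response Barley.
No profile is a mutual best response for all players.

none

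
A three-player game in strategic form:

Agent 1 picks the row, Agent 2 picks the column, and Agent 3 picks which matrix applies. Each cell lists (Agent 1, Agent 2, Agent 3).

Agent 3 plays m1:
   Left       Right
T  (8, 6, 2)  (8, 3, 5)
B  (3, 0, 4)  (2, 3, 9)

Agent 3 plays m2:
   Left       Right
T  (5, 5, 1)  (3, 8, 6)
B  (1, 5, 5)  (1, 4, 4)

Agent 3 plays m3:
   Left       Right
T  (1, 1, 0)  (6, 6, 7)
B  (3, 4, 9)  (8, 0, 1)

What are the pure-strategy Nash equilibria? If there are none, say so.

Agent 1 against (Left, m1): payoffs 8, 3 → best response T.
Agent 1 against (Left, m2): payoffs 5, 1 → best response T.
Agent 1 against (Left, m3): payoffs 1, 3 → best response B.
Agent 1 against (Right, m1): payoffs 8, 2 → best response T.
Agent 1 against (Right, m2): payoffs 3, 1 → best response T.
Agent 1 against (Right, m3): payoffs 6, 8 → best response B.
Agent 2 against (T, m1): payoffs 6, 3 → best response Left.
Agent 2 against (T, m2): payoffs 5, 8 → best response Right.
Agent 2 against (T, m3): payoffs 1, 6 → best response Right.
Agent 2 against (B, m1): payoffs 0, 3 → best response Right.
Agent 2 against (B, m2): payoffs 5, 4 → best response Left.
Agent 2 against (B, m3): payoffs 4, 0 → best response Left.
Agent 3 against (T, Left): payoffs 2, 1, 0 → best response m1.
Agent 3 against (T, Right): payoffs 5, 6, 7 → best response m3.
Agent 3 against (B, Left): payoffs 4, 5, 9 → best response m3.
Agent 3 against (B, Right): payoffs 9, 4, 1 → best response m1.
Mutual best responses: (T, Left, m1); (B, Left, m3).

(T, Left, m1) and (B, Left, m3)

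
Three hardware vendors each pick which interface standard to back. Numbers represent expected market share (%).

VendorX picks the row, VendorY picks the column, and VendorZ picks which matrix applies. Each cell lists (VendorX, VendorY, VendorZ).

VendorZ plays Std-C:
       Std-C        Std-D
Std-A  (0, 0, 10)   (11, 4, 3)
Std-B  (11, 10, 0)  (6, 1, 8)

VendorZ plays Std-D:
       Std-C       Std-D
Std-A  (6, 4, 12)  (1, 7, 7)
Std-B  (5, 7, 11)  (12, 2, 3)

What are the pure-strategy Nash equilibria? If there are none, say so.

VendorX against (Std-C, Std-C): payoffs 0, 11 → best response Std-B.
VendorX against (Std-C, Std-D): payoffs 6, 5 → best response Std-A.
VendorX against (Std-D, Std-C): payoffs 11, 6 → best response Std-A.
VendorX against (Std-D, Std-D): payoffs 1, 12 → best response Std-B.
VendorY against (Std-A, Std-C): payoffs 0, 4 → best response Std-D.
VendorY against (Std-A, Std-D): payoffs 4, 7 → best response Std-D.
VendorY against (Std-B, Std-C): payoffs 10, 1 → best response Std-C.
VendorY against (Std-B, Std-D): payoffs 7, 2 → best response Std-C.
VendorZ against (Std-A, Std-C): payoffs 10, 12 → best response Std-D.
VendorZ against (Std-A, Std-D): payoffs 3, 7 → best response Std-D.
VendorZ against (Std-B, Std-C): payoffs 0, 11 → best response Std-D.
VendorZ against (Std-B, Std-D): payoffs 8, 3 → best response Std-C.
No profile is a mutual best response for all players.

none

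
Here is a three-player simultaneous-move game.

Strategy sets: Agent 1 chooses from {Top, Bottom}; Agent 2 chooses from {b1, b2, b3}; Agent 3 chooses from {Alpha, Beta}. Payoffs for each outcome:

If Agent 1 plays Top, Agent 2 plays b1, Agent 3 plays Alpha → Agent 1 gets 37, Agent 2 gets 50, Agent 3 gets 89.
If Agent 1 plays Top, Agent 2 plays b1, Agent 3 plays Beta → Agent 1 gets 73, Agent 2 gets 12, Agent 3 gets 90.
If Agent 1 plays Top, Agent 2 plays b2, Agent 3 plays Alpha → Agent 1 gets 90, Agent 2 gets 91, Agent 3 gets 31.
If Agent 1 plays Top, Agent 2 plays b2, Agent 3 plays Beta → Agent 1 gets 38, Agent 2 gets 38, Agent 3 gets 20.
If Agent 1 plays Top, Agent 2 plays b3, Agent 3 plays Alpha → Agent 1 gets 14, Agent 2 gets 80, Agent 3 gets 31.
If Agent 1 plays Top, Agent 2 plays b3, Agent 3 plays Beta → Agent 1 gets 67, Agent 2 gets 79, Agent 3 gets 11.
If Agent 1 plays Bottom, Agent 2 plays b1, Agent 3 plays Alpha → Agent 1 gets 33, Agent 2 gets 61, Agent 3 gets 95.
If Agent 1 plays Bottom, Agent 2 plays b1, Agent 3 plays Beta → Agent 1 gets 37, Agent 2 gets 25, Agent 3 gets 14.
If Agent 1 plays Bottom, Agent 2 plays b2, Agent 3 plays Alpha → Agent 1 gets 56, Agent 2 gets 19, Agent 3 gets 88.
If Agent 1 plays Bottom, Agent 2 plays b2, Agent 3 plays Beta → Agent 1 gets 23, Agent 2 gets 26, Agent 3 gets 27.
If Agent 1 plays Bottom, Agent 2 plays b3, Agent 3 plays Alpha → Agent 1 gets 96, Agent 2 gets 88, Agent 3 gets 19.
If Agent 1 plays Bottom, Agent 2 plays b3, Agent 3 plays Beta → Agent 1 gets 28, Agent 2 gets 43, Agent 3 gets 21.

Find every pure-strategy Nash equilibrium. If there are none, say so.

Pure NE: (Top, b2, Alpha)

For each strategy profile, look for a profitable unilateral deviation.
(Top, b1, Alpha): Agent 2 can switch to b2 (50 → 91). Not NE.
(Top, b1, Beta): Agent 2 can switch to b2 (12 → 38). Not NE.
(Top, b2, Alpha): Agent 1 gets 90, best alternative 56; Agent 2 gets 91, best alternative 80; Agent 3 gets 31, best alternative 20. No profitable deviation — NE.
(Top, b2, Beta): Agent 2 can switch to b3 (38 → 79). Not NE.
(Top, b3, Alpha): Agent 1 can switch to Bottom (14 → 96). Not NE.
(Top, b3, Beta): Agent 3 can switch to Alpha (11 → 31). Not NE.
(Bottom, b1, Alpha): Agent 1 can switch to Top (33 → 37). Not NE.
(Bottom, b1, Beta): Agent 1 can switch to Top (37 → 73). Not NE.
(Bottom, b2, Alpha): Agent 1 can switch to Top (56 → 90). Not NE.
(The remaining 3 profiles each have a profitable deviation by the same check.)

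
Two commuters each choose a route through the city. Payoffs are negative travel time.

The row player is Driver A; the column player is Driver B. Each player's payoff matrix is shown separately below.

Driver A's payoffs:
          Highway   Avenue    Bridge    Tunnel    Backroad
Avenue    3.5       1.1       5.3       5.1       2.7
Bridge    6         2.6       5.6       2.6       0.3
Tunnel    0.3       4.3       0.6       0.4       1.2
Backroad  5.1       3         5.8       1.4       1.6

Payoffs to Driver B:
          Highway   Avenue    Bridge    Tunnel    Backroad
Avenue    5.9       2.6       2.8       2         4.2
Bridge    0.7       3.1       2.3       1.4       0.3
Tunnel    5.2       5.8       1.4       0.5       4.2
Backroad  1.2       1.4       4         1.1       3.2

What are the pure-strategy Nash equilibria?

The pure Nash equilibria are (Tunnel, Avenue); (Backroad, Bridge).

(Avenue, Highway): Driver A can switch to Bridge (3.5 → 6). Not NE.
(Avenue, Avenue): Driver A can switch to Bridge (1.1 → 2.6). Not NE.
(Avenue, Bridge): Driver A can switch to Bridge (5.3 → 5.6). Not NE.
(Avenue, Tunnel): Driver B can switch to Highway (2 → 5.9). Not NE.
(Avenue, Backroad): Driver B can switch to Highway (4.2 → 5.9). Not NE.
(Bridge, Highway): Driver B can switch to Avenue (0.7 → 3.1). Not NE.
(Bridge, Avenue): Driver A can switch to Tunnel (2.6 → 4.3). Not NE.
(Bridge, Bridge): Driver A can switch to Backroad (5.6 → 5.8). Not NE.
(Bridge, Tunnel): Driver A can switch to Avenue (2.6 → 5.1). Not NE.
(Bridge, Backroad): Driver A can switch to Avenue (0.3 → 2.7). Not NE.
(Tunnel, Avenue): Driver A gets 4.3, best alternative 3; Driver B gets 5.8, best alternative 5.2. No profitable deviation — NE.
(Backroad, Bridge): Driver A gets 5.8, best alternative 5.6; Driver B gets 4, best alternative 3.2. No profitable deviation — NE.
(The remaining 8 profiles each have a profitable deviation by the same check.)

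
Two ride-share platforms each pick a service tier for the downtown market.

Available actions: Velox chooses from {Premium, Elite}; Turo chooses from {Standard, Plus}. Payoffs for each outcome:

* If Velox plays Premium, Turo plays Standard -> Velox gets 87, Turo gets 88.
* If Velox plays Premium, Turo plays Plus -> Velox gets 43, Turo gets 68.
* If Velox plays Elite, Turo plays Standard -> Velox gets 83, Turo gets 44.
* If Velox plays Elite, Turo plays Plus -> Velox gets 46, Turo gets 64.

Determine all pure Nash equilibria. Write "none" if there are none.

Velox against Standard: payoffs 87, 83 → best response Premium.
Velox against Plus: payoffs 43, 46 → best response Elite.
Turo against Premium: payoffs 88, 68 → best response Standard.
Turo against Elite: payoffs 44, 64 → best response Plus.
Mutual best responses: (Premium, Standard); (Elite, Plus).

(Premium, Standard), (Elite, Plus)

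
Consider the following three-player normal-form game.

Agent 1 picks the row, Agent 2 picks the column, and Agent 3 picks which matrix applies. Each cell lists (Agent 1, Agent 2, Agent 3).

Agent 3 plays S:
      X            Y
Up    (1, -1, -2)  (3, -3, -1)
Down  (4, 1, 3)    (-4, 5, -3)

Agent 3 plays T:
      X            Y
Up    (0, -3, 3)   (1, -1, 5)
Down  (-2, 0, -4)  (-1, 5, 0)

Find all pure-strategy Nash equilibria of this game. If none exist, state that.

The unique pure-strategy Nash equilibrium is (Up, Y, T).

Agent 1 against (X, S): payoffs 1, 4 → best response Down.
Agent 1 against (X, T): payoffs 0, -2 → best response Up.
Agent 1 against (Y, S): payoffs 3, -4 → best response Up.
Agent 1 against (Y, T): payoffs 1, -1 → best response Up.
Agent 2 against (Up, S): payoffs -1, -3 → best response X.
Agent 2 against (Up, T): payoffs -3, -1 → best response Y.
Agent 2 against (Down, S): payoffs 1, 5 → best response Y.
Agent 2 against (Down, T): payoffs 0, 5 → best response Y.
Agent 3 against (Up, X): payoffs -2, 3 → best response T.
Agent 3 against (Up, Y): payoffs -1, 5 → best response T.
Agent 3 against (Down, X): payoffs 3, -4 → best response S.
Agent 3 against (Down, Y): payoffs -3, 0 → best response T.
Mutual best responses: (Up, Y, T).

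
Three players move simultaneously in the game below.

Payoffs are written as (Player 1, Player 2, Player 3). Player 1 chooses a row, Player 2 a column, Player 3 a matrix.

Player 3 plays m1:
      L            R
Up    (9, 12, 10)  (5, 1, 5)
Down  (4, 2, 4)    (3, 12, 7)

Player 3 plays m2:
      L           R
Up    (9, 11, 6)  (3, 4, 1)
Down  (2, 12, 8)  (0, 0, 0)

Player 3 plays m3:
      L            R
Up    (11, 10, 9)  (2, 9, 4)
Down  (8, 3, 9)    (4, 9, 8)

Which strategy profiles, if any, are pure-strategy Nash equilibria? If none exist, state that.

Pure-strategy Nash equilibria: (Up, L, m1); (Down, R, m3)

(Up, L, m1): Player 1 gets 9, best alternative 4; Player 2 gets 12, best alternative 1; Player 3 gets 10, best alternative 9. No profitable deviation — NE.
(Up, L, m2): Player 3 can switch to m1 (6 → 10). Not NE.
(Up, L, m3): Player 3 can switch to m1 (9 → 10). Not NE.
(Up, R, m1): Player 2 can switch to L (1 → 12). Not NE.
(Up, R, m2): Player 2 can switch to L (4 → 11). Not NE.
(Up, R, m3): Player 1 can switch to Down (2 → 4). Not NE.
(Down, L, m1): Player 1 can switch to Up (4 → 9). Not NE.
(Down, L, m2): Player 1 can switch to Up (2 → 9). Not NE.
(Down, L, m3): Player 1 can switch to Up (8 → 11). Not NE.
(Down, R, m1): Player 1 can switch to Up (3 → 5). Not NE.
(Down, R, m2): Player 1 can switch to Up (0 → 3). Not NE.
(Down, R, m3): Player 1 gets 4, best alternative 2; Player 2 gets 9, best alternative 3; Player 3 gets 8, best alternative 7. No profitable deviation — NE.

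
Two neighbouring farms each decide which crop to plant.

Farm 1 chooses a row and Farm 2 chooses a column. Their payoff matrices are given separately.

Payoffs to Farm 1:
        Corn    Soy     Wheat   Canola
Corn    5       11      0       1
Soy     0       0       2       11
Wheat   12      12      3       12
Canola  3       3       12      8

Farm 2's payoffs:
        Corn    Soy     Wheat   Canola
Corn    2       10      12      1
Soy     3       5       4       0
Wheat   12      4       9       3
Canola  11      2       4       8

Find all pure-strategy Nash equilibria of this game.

Farm 1 against Corn: payoffs 5, 0, 12, 3 → best response Wheat.
Farm 1 against Soy: payoffs 11, 0, 12, 3 → best response Wheat.
Farm 1 against Wheat: payoffs 0, 2, 3, 12 → best response Canola.
Farm 1 against Canola: payoffs 1, 11, 12, 8 → best response Wheat.
Farm 2 against Corn: payoffs 2, 10, 12, 1 → best response Wheat.
Farm 2 against Soy: payoffs 3, 5, 4, 0 → best response Soy.
Farm 2 against Wheat: payoffs 12, 4, 9, 3 → best response Corn.
Farm 2 against Canola: payoffs 11, 2, 4, 8 → best response Corn.
Mutual best responses: (Wheat, Corn).

Pure NE: (Wheat, Corn)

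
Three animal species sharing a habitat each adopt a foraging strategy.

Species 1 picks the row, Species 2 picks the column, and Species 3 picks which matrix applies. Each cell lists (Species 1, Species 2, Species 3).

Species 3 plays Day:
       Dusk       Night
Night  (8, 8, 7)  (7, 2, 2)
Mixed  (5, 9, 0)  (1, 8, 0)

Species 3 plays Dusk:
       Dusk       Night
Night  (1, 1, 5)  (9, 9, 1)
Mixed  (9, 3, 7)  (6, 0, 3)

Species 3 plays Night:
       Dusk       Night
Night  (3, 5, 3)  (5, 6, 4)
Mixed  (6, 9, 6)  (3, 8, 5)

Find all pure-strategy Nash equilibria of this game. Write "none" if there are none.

For each strategy profile, look for a profitable unilateral deviation.
(Night, Dusk, Day): Species 1 gets 8, best alternative 5; Species 2 gets 8, best alternative 2; Species 3 gets 7, best alternative 5. No profitable deviation — NE.
(Night, Dusk, Dusk): Species 1 can switch to Mixed (1 → 9). Not NE.
(Night, Dusk, Night): Species 1 can switch to Mixed (3 → 6). Not NE.
(Night, Night, Day): Species 2 can switch to Dusk (2 → 8). Not NE.
(Night, Night, Dusk): Species 3 can switch to Day (1 → 2). Not NE.
(Night, Night, Night): Species 1 gets 5, best alternative 3; Species 2 gets 6, best alternative 5; Species 3 gets 4, best alternative 2. No profitable deviation — NE.
(Mixed, Dusk, Day): Species 1 can switch to Night (5 → 8). Not NE.
(Mixed, Dusk, Dusk): Species 1 gets 9, best alternative 1; Species 2 gets 3, best alternative 0; Species 3 gets 7, best alternative 6. No profitable deviation — NE.
(Mixed, Dusk, Night): Species 3 can switch to Dusk (6 → 7). Not NE.
(Mixed, Night, Day): Species 1 can switch to Night (1 → 7). Not NE.
(Mixed, Night, Dusk): Species 1 can switch to Night (6 → 9). Not NE.
(Mixed, Night, Night): Species 1 can switch to Night (3 → 5). Not NE.

Pure-strategy Nash equilibria: (Night, Dusk, Day) and (Night, Night, Night) and (Mixed, Dusk, Dusk)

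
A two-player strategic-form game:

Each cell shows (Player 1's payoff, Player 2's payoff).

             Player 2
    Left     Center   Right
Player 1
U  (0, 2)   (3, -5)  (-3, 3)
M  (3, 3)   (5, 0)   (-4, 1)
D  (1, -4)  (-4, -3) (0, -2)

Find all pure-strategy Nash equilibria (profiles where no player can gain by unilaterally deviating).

Check each profile: it is a Nash equilibrium iff no player can strictly gain by switching unilaterally.
(U, Left): Player 1 can switch to M (0 → 3). Not NE.
(U, Center): Player 1 can switch to M (3 → 5). Not NE.
(U, Right): Player 1 can switch to D (-3 → 0). Not NE.
(M, Left): Player 1 gets 3, best alternative 1; Player 2 gets 3, best alternative 1. No profitable deviation — NE.
(M, Center): Player 2 can switch to Left (0 → 3). Not NE.
(M, Right): Player 1 can switch to U (-4 → -3). Not NE.
(D, Left): Player 1 can switch to M (1 → 3). Not NE.
(D, Right): Player 1 gets 0, best alternative -3; Player 2 gets -2, best alternative -3. No profitable deviation — NE.
(The remaining 1 profile has a profitable deviation by the same check.)

Pure-strategy Nash equilibria: (M, Left), (D, Right)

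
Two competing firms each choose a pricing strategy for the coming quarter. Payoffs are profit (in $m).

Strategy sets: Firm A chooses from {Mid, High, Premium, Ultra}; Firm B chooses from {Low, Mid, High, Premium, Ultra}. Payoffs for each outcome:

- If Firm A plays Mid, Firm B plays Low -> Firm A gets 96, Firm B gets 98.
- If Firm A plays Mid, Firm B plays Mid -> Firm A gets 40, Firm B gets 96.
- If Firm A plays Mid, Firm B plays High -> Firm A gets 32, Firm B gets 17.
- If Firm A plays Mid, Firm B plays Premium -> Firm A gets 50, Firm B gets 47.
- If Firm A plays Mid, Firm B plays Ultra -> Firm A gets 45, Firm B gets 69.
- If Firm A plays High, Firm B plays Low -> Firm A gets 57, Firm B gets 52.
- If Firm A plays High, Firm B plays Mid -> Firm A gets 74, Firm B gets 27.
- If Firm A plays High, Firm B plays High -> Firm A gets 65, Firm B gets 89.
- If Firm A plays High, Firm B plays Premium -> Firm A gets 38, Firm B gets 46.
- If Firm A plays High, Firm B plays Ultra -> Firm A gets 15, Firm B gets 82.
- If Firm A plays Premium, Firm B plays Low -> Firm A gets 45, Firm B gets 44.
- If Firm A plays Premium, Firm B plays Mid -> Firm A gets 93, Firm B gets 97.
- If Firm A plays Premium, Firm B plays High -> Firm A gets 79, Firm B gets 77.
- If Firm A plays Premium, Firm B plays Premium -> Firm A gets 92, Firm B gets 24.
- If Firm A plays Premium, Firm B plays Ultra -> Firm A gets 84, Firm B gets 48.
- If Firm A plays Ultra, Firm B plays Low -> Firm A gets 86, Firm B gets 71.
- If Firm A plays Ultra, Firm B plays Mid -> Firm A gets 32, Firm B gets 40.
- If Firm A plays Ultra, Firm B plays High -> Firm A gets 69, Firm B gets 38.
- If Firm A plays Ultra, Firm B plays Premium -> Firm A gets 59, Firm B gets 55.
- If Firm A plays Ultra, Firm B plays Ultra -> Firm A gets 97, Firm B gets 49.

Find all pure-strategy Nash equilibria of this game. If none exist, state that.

Firm A against Low: payoffs 96, 57, 45, 86 → best response Mid.
Firm A against Mid: payoffs 40, 74, 93, 32 → best response Premium.
Firm A against High: payoffs 32, 65, 79, 69 → best response Premium.
Firm A against Premium: payoffs 50, 38, 92, 59 → best response Premium.
Firm A against Ultra: payoffs 45, 15, 84, 97 → best response Ultra.
Firm B against Mid: payoffs 98, 96, 17, 47, 69 → best response Low.
Firm B against High: payoffs 52, 27, 89, 46, 82 → best response High.
Firm B against Premium: payoffs 44, 97, 77, 24, 48 → best response Mid.
Firm B against Ultra: payoffs 71, 40, 38, 55, 49 → best response Low.
Mutual best responses: (Mid, Low); (Premium, Mid).

(Mid, Low), (Premium, Mid)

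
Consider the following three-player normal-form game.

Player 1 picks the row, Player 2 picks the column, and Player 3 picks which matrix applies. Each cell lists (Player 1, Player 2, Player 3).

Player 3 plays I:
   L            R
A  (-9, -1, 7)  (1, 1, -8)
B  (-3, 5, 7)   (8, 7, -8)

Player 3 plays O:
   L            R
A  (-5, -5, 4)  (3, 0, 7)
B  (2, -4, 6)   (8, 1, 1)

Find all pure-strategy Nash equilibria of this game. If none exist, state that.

For each player, find the best response to each opponent profile; mutual best responses are the pure NE.
Player 1 against (L, I): payoffs -9, -3 → best response B.
Player 1 against (L, O): payoffs -5, 2 → best response B.
Player 1 against (R, I): payoffs 1, 8 → best response B.
Player 1 against (R, O): payoffs 3, 8 → best response B.
Player 2 against (A, I): payoffs -1, 1 → best response R.
Player 2 against (A, O): payoffs -5, 0 → best response R.
Player 2 against (B, I): payoffs 5, 7 → best response R.
Player 2 against (B, O): payoffs -4, 1 → best response R.
Player 3 against (A, L): payoffs 7, 4 → best response I.
Player 3 against (A, R): payoffs -8, 7 → best response O.
Player 3 against (B, L): payoffs 7, 6 → best response I.
Player 3 against (B, R): payoffs -8, 1 → best response O.
Mutual best responses: (B, R, O).

(B, R, O)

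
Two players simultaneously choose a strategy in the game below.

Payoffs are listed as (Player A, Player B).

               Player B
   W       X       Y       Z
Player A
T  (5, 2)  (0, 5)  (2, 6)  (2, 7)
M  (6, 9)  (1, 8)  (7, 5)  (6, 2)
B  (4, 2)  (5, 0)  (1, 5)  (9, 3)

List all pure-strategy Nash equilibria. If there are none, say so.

(M, W)

Player A against W: payoffs 5, 6, 4 → best response M.
Player A against X: payoffs 0, 1, 5 → best response B.
Player A against Y: payoffs 2, 7, 1 → best response M.
Player A against Z: payoffs 2, 6, 9 → best response B.
Player B against T: payoffs 2, 5, 6, 7 → best response Z.
Player B against M: payoffs 9, 8, 5, 2 → best response W.
Player B against B: payoffs 2, 0, 5, 3 → best response Y.
Mutual best responses: (M, W).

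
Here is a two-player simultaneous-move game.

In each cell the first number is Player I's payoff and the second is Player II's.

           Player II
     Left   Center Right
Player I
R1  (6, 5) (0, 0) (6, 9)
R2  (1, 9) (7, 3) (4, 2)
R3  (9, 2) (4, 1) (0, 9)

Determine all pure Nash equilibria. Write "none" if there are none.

Pure NE: (R1, Right)

Player I against Left: payoffs 6, 1, 9 → best response R3.
Player I against Center: payoffs 0, 7, 4 → best response R2.
Player I against Right: payoffs 6, 4, 0 → best response R1.
Player II against R1: payoffs 5, 0, 9 → best response Right.
Player II against R2: payoffs 9, 3, 2 → best response Left.
Player II against R3: payoffs 2, 1, 9 → best response Right.
Mutual best responses: (R1, Right).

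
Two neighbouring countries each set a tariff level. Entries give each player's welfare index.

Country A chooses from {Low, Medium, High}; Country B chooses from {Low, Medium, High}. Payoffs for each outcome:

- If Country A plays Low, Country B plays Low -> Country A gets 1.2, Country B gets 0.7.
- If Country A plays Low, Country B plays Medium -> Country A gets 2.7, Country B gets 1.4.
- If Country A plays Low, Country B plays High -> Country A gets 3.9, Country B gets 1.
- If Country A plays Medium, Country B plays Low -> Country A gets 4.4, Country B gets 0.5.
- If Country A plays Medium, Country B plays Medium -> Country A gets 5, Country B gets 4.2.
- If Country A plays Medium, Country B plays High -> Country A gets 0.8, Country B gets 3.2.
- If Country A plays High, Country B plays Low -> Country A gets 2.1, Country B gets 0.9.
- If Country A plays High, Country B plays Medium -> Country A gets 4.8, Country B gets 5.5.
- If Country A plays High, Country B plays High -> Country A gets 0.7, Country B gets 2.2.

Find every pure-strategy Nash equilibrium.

(Medium, Medium)

(Low, Low): Country A can switch to Medium (1.2 → 4.4). Not NE.
(Low, Medium): Country A can switch to Medium (2.7 → 5). Not NE.
(Low, High): Country B can switch to Medium (1 → 1.4). Not NE.
(Medium, Low): Country B can switch to Medium (0.5 → 4.2). Not NE.
(Medium, Medium): Country A gets 5, best alternative 4.8; Country B gets 4.2, best alternative 3.2. No profitable deviation — NE.
(Medium, High): Country A can switch to Low (0.8 → 3.9). Not NE.
(High, Low): Country A can switch to Medium (2.1 → 4.4). Not NE.
(High, Medium): Country A can switch to Medium (4.8 → 5). Not NE.
(High, High): Country A can switch to Low (0.7 → 3.9). Not NE.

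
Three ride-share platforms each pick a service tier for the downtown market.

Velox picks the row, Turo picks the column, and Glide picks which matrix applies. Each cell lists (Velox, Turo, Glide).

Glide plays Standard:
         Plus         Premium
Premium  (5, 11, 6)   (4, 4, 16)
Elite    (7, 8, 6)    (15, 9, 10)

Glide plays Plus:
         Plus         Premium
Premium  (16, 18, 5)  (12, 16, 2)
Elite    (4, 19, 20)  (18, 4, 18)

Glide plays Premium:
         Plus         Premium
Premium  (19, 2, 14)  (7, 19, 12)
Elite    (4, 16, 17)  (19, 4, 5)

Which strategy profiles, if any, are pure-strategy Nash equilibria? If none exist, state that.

Mark each player's best response to every combination of opponents' strategies; a profile where every player is best-responding is a pure Nash equilibrium.
Velox against (Plus, Standard): payoffs 5, 7 → best response Elite.
Velox against (Plus, Plus): payoffs 16, 4 → best response Premium.
Velox against (Plus, Premium): payoffs 19, 4 → best response Premium.
Velox against (Premium, Standard): payoffs 4, 15 → best response Elite.
Velox against (Premium, Plus): payoffs 12, 18 → best response Elite.
Velox against (Premium, Premium): payoffs 7, 19 → best response Elite.
Turo against (Premium, Standard): payoffs 11, 4 → best response Plus.
Turo against (Premium, Plus): payoffs 18, 16 → best response Plus.
Turo against (Premium, Premium): payoffs 2, 19 → best response Premium.
Turo against (Elite, Standard): payoffs 8, 9 → best response Premium.
Turo against (Elite, Plus): payoffs 19, 4 → best response Plus.
Turo against (Elite, Premium): payoffs 16, 4 → best response Plus.
Glide against (Premium, Plus): payoffs 6, 5, 14 → best response Premium.
Glide against (Premium, Premium): payoffs 16, 2, 12 → best response Standard.
Glide against (Elite, Plus): payoffs 6, 20, 17 → best response Plus.
Glide against (Elite, Premium): payoffs 10, 18, 5 → best response Plus.
No profile is a mutual best response for all players.

This game has no pure Nash equilibrium.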